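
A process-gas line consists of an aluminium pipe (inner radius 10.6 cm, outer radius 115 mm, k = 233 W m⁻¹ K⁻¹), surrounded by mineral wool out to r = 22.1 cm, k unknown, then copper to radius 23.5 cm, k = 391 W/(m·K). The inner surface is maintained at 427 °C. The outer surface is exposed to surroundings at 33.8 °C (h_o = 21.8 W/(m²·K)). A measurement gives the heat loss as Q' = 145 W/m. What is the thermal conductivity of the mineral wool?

k = 0.0388 W/m·K

ΣR = ΔT/Q' = |427 − 33.8|/145 = 2.712 m·K/W
Known resistances:
  R'_aluminium = ln(0.115/0.106)/(2πk) = 0.08149/(2π·233) = 5.567×10^-5 m·K/W
  R'_copper = ln(0.235/0.221)/(2πk) = 0.06142/(2π·391) = 2.500×10^-5 m·K/W
  R'_conv,out = 1/(2πr h) = 1/(2π·0.235·21.8) = 0.03107 m·K/W
R_mineral wool = ΣR − ΣR_known = 2.712 − 0.03115 = 2.681 m·K/W
ln(r₂/r₁)/(2πk) = 2.681 ⇒ k = 0.6532/(2π·2.681) = 0.0388 W/m·K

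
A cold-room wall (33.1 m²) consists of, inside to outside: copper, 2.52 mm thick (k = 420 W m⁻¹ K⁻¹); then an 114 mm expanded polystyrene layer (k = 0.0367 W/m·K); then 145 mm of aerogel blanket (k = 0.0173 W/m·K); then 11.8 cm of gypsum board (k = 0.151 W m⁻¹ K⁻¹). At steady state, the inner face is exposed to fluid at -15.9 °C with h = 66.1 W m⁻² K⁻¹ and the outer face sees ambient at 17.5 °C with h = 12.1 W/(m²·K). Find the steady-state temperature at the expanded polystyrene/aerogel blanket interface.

T = -7.47 °C

Series thermal resistances, inner to outer:
  R_conv,in = 1/(hA) = 1/(66.1·33.1) = 4.571×10^-4 K/W
  R_copper = L/(kA) = 0.00252/(420·33.1) = 1.813×10^-7 K/W
  R_expanded polystyrene = L/(kA) = 0.114/(0.0367·33.1) = 0.09384 K/W
  R_aerogel blanket = L/(kA) = 0.145/(0.0173·33.1) = 0.2532 K/W
  R_gypsum board = L/(kA) = 0.118/(0.151·33.1) = 0.02361 K/W
  R_conv,out = 1/(hA) = 1/(12.1·33.1) = 0.002497 K/W
ΣR = 4.571×10^-4 + 1.813×10^-7 + 0.09384 + 0.2532 + 0.02361 + 0.002497 = 0.3736 K/W
Q = ΔT/ΣR = (-15.9 °C − 17.5 °C)/0.3736 = -89.40 W
From the inner boundary to the expanded polystyrene/aerogel blanket interface, ΣR_partial = 0.09430 K/W.
T_interface = T_in − Q·ΣR_partial = -15.9 °C − (-89.40)(0.09430) = -7.47 °C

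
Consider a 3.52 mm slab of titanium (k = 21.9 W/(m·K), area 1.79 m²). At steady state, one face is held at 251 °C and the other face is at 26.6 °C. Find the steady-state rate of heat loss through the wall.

Q = kA·ΔT/L = 21.9 × 1.79 × |251 °C − 26.6 °C| / 0.00352 = 2.50×10^6 W

Q = 2.50×10^6 W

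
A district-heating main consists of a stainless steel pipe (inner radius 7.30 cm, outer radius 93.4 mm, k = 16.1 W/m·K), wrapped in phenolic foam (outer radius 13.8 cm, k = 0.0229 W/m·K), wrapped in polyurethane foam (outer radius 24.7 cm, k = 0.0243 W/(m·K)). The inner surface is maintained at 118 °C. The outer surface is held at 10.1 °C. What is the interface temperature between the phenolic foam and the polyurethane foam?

Resistance network (inner→outer):
  R'_stainless steel = ln(0.0934/0.0730)/(2πk) = 0.2464/(2π·16.1) = 0.002436 m·K/W
  R'_phenolic foam = ln(0.138/0.0934)/(2πk) = 0.3904/(2π·0.0229) = 2.713 m·K/W
  R'_polyurethane foam = ln(0.247/0.138)/(2πk) = 0.5821/(2π·0.0243) = 3.813 m·K/W
ΣR = 0.002436 + 2.713 + 3.813 = 6.528 m·K/W
Q' = ΔT/ΣR = (118 °C − 10.1 °C)/6.528 = 16.53 W/m
From the inner boundary to the phenolic foam/polyurethane foam interface, ΣR_partial = 2.715 m·K/W.
T_interface = T_in − Q'·ΣR_partial = 118 °C − (16.53)(2.715) = 73.1 °C

T = 73.1 °C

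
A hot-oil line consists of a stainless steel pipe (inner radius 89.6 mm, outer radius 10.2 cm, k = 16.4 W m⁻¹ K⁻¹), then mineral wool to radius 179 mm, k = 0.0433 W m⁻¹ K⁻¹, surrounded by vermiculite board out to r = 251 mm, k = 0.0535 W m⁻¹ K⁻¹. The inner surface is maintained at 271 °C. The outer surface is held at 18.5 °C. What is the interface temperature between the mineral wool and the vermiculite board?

Resistance network (inner→outer):
  R'_stainless steel = ln(0.102/0.0896)/(2πk) = 0.1296/(2π·16.4) = 0.001258 m·K/W
  R'_mineral wool = ln(0.179/0.102)/(2πk) = 0.5624/(2π·0.0433) = 2.067 m·K/W
  R'_vermiculite board = ln(0.251/0.179)/(2πk) = 0.3381/(2π·0.0535) = 1.006 m·K/W
ΣR = 0.001258 + 2.067 + 1.006 = 3.074 m·K/W
Q' = ΔT/ΣR = (271 °C − 18.5 °C)/3.074 = 82.14 W/m
From the inner boundary to the mineral wool/vermiculite board interface, ΣR_partial = 2.068 m·K/W.
T_interface = T_in − Q'·ΣR_partial = 271 °C − (82.14)(2.068) = 101 °C

T = 101 °C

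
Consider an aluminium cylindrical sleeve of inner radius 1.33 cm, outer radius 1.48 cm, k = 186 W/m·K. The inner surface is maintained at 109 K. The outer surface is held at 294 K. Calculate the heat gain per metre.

Q' = 2πk·ΔT/ln(r₂/r₁) = 2π × 186 × 185 / ln(0.0148/0.0133) = 2.02×10^6 W/m

Q' = 2.02×10^6 W/m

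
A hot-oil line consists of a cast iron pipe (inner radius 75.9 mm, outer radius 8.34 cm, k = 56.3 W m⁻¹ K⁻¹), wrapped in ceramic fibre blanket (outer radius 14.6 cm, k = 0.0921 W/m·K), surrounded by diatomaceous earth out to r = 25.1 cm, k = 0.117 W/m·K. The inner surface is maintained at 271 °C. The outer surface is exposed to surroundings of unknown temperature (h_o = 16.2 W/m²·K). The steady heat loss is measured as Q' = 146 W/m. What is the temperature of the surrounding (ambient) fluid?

T_out = 16.4 °C

Sum the resistances:
  R'_cast iron = ln(0.0834/0.0759)/(2πk) = 0.09423/(2π·56.3) = 2.664×10^-4 m·K/W
  R'_ceramic fibre blanket = ln(0.146/0.0834)/(2πk) = 0.5600/(2π·0.0921) = 0.9676 m·K/W
  R'_diatomaceous earth = ln(0.251/0.146)/(2πk) = 0.5418/(2π·0.117) = 0.7371 m·K/W
  R'_conv,out = 1/(2πr h) = 1/(2π·0.251·16.2) = 0.03914 m·K/W
ΣR = 1.744 m·K/W
ΔT = Q'·ΣR = 146 × 1.744 = 254.6 K
Heat flows outward, so T_out = T_in − ΔT = 271 − 254.6 = 16.4 °C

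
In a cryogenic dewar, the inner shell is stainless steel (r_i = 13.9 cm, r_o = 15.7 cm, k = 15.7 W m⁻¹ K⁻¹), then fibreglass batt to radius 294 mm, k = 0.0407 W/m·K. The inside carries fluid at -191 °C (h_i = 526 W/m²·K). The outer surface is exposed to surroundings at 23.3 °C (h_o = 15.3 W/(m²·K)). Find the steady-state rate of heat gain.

Resistance network (inner→outer):
  R_conv,in = 1/(4πr²h) = 1/(4π·0.139²·526) = 0.007830 K/W
  R_stainless steel = (1/0.139 − 1/0.157)/(4πk) = 0.8248/(4π·15.7) = 0.004181 K/W
  R_fibreglass batt = (1/0.157 − 1/0.294)/(4πk) = 2.968/(4π·0.0407) = 5.803 K/W
  R_conv,out = 1/(4πr²h) = 1/(4π·0.294²·15.3) = 0.06017 K/W
ΣR = 0.007830 + 0.004181 + 5.803 + 0.06017 = 5.875 K/W
Q = ΔT/ΣR = (-191 °C − 23.3 °C)/5.875 = -36.5 W
(Negative Q ⇒ heat flows inward; heat gain = 36.5 W.)

Q = 36.5 W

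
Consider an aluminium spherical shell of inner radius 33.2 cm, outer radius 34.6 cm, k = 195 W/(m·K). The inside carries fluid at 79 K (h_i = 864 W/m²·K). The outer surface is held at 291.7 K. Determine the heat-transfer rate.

Q = 240 kW

Resistance network (inner→outer):
  R_conv,in = 1/(4πr²h) = 1/(4π·0.332²·864) = 8.356×10^-4 K/W
  R_aluminium = (1/0.332 − 1/0.346)/(4πk) = 0.1219/(4π·195) = 4.974×10^-5 K/W
ΣR = 8.356×10^-4 + 4.974×10^-5 = 8.853×10^-4 K/W
Q = ΔT/ΣR = (79 K − 291.7 K)/8.853×10^-4 = -2.40×10^5 W
(Negative Q ⇒ heat flows inward; heat gain = 2.40×10^5 W.)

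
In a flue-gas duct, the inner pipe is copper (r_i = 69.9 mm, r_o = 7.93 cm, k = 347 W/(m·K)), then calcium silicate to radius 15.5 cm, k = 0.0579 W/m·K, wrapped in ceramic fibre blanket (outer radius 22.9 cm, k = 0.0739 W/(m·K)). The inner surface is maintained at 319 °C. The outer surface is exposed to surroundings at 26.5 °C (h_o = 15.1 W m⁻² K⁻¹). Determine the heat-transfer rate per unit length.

Series thermal resistances, inner to outer:
  R'_copper = ln(0.0793/0.0699)/(2πk) = 0.1262/(2π·347) = 5.787×10^-5 m·K/W
  R'_calcium silicate = ln(0.155/0.0793)/(2πk) = 0.6702/(2π·0.0579) = 1.842 m·K/W
  R'_ceramic fibre blanket = ln(0.229/0.155)/(2πk) = 0.3903/(2π·0.0739) = 0.8406 m·K/W
  R'_conv,out = 1/(2πr h) = 1/(2π·0.229·15.1) = 0.04603 m·K/W
ΣR = 5.787×10^-5 + 1.842 + 0.8406 + 0.04603 = 2.729 m·K/W
Q' = ΔT/ΣR = (319 °C − 26.5 °C)/2.729 = 107 W/m

Q' = 107 W/m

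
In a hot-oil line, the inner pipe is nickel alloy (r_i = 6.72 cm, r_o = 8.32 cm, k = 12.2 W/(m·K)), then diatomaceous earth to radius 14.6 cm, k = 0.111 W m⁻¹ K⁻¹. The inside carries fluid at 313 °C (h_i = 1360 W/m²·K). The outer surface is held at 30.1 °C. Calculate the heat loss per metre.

Q' = 349 W/m

Resistance network (inner→outer):
  R'_conv,in = 1/(2πr h) = 1/(2π·0.0672·1360) = 0.001741 m·K/W
  R'_nickel alloy = ln(0.0832/0.0672)/(2πk) = 0.2136/(2π·12.2) = 0.002786 m·K/W
  R'_diatomaceous earth = ln(0.146/0.0832)/(2πk) = 0.5624/(2π·0.111) = 0.8063 m·K/W
ΣR = 0.001741 + 0.002786 + 0.8063 = 0.8108 m·K/W
Q' = ΔT/ΣR = (313 °C − 30.1 °C)/0.8108 = 349 W/m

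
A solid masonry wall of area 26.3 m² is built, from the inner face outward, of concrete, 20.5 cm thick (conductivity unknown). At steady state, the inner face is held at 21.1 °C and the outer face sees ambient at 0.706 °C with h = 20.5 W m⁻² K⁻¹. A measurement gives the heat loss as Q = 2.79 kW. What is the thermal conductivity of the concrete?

k = 1.43 W/m·K

ΣR = ΔT/Q = |21.1 − 0.706|/2790 = 0.007310 K/W
Known resistances:
  R_conv,out = 1/(hA) = 1/(20.5·26.3) = 0.001855 K/W
R_concrete = ΣR − ΣR_known = 0.007310 − 0.001855 = 0.005455 K/W
L/(kA) = 0.005455 ⇒ k = 0.205/(0.005455·26.3) = 1.43 W/m·K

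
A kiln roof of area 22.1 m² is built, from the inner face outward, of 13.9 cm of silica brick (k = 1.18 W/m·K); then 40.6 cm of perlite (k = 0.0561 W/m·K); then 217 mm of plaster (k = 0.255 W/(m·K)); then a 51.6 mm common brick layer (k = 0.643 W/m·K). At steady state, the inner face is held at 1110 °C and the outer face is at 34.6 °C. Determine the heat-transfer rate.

Q = 2.87 kW

Treat each layer as a resistance in series:
  R_silica brick = L/(kA) = 0.139/(1.18·22.1) = 0.005330 K/W
  R_perlite = L/(kA) = 0.406/(0.0561·22.1) = 0.3275 K/W
  R_plaster = L/(kA) = 0.217/(0.255·22.1) = 0.03851 K/W
  R_common brick = L/(kA) = 0.0516/(0.643·22.1) = 0.003631 K/W
ΣR = 0.005330 + 0.3275 + 0.03851 + 0.003631 = 0.3750 K/W
Q = ΔT/ΣR = (1110 °C − 34.6 °C)/0.3750 = 2870 W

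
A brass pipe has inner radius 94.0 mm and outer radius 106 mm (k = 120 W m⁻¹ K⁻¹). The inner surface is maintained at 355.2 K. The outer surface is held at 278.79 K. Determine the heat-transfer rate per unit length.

Q' = 2πk·ΔT/ln(r₂/r₁) = 2π × 120 × 76.41 / ln(0.106/0.0940) = 4.80×10^5 W/m

Q' = 480 kW/m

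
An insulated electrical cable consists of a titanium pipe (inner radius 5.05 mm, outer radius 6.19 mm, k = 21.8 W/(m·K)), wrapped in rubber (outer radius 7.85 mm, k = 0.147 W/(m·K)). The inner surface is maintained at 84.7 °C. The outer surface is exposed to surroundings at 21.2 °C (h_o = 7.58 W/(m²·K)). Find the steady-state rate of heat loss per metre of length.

Treat each layer as a resistance in series:
  R'_titanium = ln(0.00619/0.00505)/(2πk) = 0.2035/(2π·21.8) = 0.001486 m·K/W
  R'_rubber = ln(0.00785/0.00619)/(2πk) = 0.2376/(2π·0.147) = 0.2572 m·K/W
  R'_conv,out = 1/(2πr h) = 1/(2π·0.00785·7.58) = 2.675 m·K/W
ΣR = 0.001486 + 0.2572 + 2.675 = 2.934 m·K/W
Q' = ΔT/ΣR = (84.7 °C − 21.2 °C)/2.934 = 21.6 W/m

Q' = 21.6 W/m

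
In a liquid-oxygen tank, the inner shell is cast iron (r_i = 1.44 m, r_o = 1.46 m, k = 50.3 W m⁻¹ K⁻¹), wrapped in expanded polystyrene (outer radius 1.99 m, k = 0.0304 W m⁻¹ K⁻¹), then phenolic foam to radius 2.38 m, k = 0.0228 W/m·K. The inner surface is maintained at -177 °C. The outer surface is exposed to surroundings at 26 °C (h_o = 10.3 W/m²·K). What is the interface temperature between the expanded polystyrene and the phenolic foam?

T = -50.5 °C

Resistance network (inner→outer):
  R_cast iron = (1/1.44 − 1/1.46)/(4πk) = 0.009513/(4π·50.3) = 1.505×10^-5 K/W
  R_expanded polystyrene = (1/1.46 − 1/1.99)/(4πk) = 0.1824/(4π·0.0304) = 0.4775 K/W
  R_phenolic foam = (1/1.99 − 1/2.38)/(4πk) = 0.08234/(4π·0.0228) = 0.2874 K/W
  R_conv,out = 1/(4πr²h) = 1/(4π·2.38²·10.3) = 0.001364 K/W
ΣR = 1.505×10^-5 + 0.4775 + 0.2874 + 0.001364 = 0.7663 K/W
Q = ΔT/ΣR = (-177 °C − 26 °C)/0.7663 = -264.9 W
From the inner boundary to the expanded polystyrene/phenolic foam interface, ΣR_partial = 0.4775 K/W.
T_interface = T_in − Q·ΣR_partial = -177 °C − (-264.9)(0.4775) = -50.5 °C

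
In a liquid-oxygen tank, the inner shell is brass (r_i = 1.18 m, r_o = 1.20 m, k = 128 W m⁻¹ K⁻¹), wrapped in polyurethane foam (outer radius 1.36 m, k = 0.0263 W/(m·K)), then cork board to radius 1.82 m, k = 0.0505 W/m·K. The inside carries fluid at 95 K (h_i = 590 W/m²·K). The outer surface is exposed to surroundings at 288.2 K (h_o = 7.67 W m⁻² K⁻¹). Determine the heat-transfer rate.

Treat each layer as a resistance in series:
  R_conv,in = 1/(4πr²h) = 1/(4π·1.18²·590) = 9.687×10^-5 K/W
  R_brass = (1/1.18 − 1/1.20)/(4πk) = 0.01412/(4π·128) = 8.781×10^-6 K/W
  R_polyurethane foam = (1/1.20 − 1/1.36)/(4πk) = 0.09804/(4π·0.0263) = 0.2966 K/W
  R_cork board = (1/1.36 − 1/1.82)/(4πk) = 0.1858/(4π·0.0505) = 0.2929 K/W
  R_conv,out = 1/(4πr²h) = 1/(4π·1.82²·7.67) = 0.003132 K/W
ΣR = 9.687×10^-5 + 8.781×10^-6 + 0.2966 + 0.2929 + 0.003132 = 0.5927 K/W
Q = ΔT/ΣR = (95 K − 288.2 K)/0.5927 = -326 W
(Negative Q ⇒ heat flows inward; heat gain = 326 W.)

Q = 326 W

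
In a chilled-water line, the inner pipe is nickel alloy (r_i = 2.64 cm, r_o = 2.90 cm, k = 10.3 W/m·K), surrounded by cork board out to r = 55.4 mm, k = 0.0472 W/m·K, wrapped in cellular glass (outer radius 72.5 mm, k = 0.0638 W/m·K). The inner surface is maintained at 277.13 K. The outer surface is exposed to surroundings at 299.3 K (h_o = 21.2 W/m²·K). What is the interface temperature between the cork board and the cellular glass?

T = 293.5 K

Resistance network (inner→outer):
  R'_nickel alloy = ln(0.0290/0.0264)/(2πk) = 0.09393/(2π·10.3) = 0.001451 m·K/W
  R'_cork board = ln(0.0554/0.0290)/(2πk) = 0.6473/(2π·0.0472) = 2.183 m·K/W
  R'_cellular glass = ln(0.0725/0.0554)/(2πk) = 0.2690/(2π·0.0638) = 0.6711 m·K/W
  R'_conv,out = 1/(2πr h) = 1/(2π·0.0725·21.2) = 0.1035 m·K/W
ΣR = 0.001451 + 2.183 + 0.6711 + 0.1035 = 2.959 m·K/W
Q' = ΔT/ΣR = (277.13 K − 299.3 K)/2.959 = -7.492 W/m
From the inner boundary to the cork board/cellular glass interface, ΣR_partial = 2.184 m·K/W.
T_interface = T_in − Q'·ΣR_partial = 277.13 K − (-7.492)(2.184) = 293.5 K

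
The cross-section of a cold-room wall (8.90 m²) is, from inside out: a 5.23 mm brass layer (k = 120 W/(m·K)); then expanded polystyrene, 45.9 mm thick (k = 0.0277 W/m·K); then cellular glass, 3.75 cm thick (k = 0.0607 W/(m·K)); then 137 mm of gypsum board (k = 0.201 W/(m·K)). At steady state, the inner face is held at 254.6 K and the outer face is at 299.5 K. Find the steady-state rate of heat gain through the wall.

Q = 135 W

Resistance network (inner→outer):
  R_brass = L/(kA) = 0.00523/(120·8.90) = 4.897×10^-6 K/W
  R_expanded polystyrene = L/(kA) = 0.0459/(0.0277·8.90) = 0.1862 K/W
  R_cellular glass = L/(kA) = 0.0375/(0.0607·8.90) = 0.06941 K/W
  R_gypsum board = L/(kA) = 0.137/(0.201·8.90) = 0.07658 K/W
ΣR = 4.897×10^-6 + 0.1862 + 0.06941 + 0.07658 = 0.3322 K/W
Q = ΔT/ΣR = (254.6 K − 299.5 K)/0.3322 = -135 W
(Negative Q ⇒ heat flows inward; heat gain = 135 W.)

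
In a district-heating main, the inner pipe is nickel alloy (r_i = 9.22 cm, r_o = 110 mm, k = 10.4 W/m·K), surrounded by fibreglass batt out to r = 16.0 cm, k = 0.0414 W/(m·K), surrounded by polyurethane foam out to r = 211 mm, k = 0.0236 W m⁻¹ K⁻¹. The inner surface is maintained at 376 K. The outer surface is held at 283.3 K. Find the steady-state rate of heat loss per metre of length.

Series thermal resistances, inner to outer:
  R'_nickel alloy = ln(0.110/0.0922)/(2πk) = 0.1765/(2π·10.4) = 0.002701 m·K/W
  R'_fibreglass batt = ln(0.160/0.110)/(2πk) = 0.3747/(2π·0.0414) = 1.440 m·K/W
  R'_polyurethane foam = ln(0.211/0.160)/(2πk) = 0.2767/(2π·0.0236) = 1.866 m·K/W
ΣR = 0.002701 + 1.440 + 1.866 = 3.309 m·K/W
Q' = ΔT/ΣR = (376 K − 283.3 K)/3.309 = 28.0 W/m

Q' = 28.0 W/m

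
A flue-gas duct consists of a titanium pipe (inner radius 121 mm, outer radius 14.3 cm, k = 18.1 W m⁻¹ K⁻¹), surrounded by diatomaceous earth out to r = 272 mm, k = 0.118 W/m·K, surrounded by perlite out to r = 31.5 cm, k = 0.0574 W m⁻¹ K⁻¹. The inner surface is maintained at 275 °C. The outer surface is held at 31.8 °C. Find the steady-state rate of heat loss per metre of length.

Resistance network (inner→outer):
  R'_titanium = ln(0.143/0.121)/(2πk) = 0.1671/(2π·18.1) = 0.001469 m·K/W
  R'_diatomaceous earth = ln(0.272/0.143)/(2πk) = 0.6430/(2π·0.118) = 0.8672 m·K/W
  R'_perlite = ln(0.315/0.272)/(2πk) = 0.1468/(2π·0.0574) = 0.4070 m·K/W
ΣR = 0.001469 + 0.8672 + 0.4070 = 1.276 m·K/W
Q' = ΔT/ΣR = (275 °C − 31.8 °C)/1.276 = 191 W/m

Q' = 191 W/m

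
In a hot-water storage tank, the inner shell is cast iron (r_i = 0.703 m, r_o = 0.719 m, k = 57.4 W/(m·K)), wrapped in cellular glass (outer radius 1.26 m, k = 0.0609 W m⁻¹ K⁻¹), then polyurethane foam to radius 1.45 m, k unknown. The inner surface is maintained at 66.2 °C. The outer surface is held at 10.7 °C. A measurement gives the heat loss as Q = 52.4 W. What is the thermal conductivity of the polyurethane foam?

k = 0.0297 W/m·K

ΣR = ΔT/Q = |66.2 − 10.7|/52.4 = 1.059 K/W
Known resistances:
  R_cast iron = (1/0.703 − 1/0.719)/(4πk) = 0.03165/(4π·57.4) = 4.388×10^-5 K/W
  R_cellular glass = (1/0.719 − 1/1.26)/(4πk) = 0.5972/(4π·0.0609) = 0.7803 K/W
R_polyurethane foam = ΣR − ΣR_known = 1.059 − 0.7803 = 0.2787 K/W
(1/r₁−1/r₂)/(4πk) = 0.2787 ⇒ k = 0.1040/(4π·0.2787) = 0.0297 W/m·K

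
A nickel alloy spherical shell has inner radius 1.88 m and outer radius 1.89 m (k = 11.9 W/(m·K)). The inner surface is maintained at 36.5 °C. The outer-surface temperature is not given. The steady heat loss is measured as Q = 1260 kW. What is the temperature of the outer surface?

Sum the resistances:
  R_nickel alloy = (1/1.88 − 1/1.89)/(4πk) = 0.002814/(4π·11.9) = 1.882×10^-5 K/W
ΣR = 1.882×10^-5 K/W
ΔT = Q·ΣR = 1.26×10^6 × 1.882×10^-5 = 23.71 K
Heat flows outward, so T_out = T_in − ΔT = 36.5 − 23.71 = 12.8 °C

T_out = 12.8 °C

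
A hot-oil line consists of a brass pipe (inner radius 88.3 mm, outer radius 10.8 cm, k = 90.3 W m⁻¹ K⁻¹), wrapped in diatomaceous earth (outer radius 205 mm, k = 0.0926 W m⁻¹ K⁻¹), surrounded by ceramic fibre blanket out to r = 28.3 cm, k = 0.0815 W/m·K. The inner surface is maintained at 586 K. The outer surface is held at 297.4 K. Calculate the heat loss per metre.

Q' = 167 W/m

Resistance network (inner→outer):
  R'_brass = ln(0.108/0.0883)/(2πk) = 0.2014/(2π·90.3) = 3.550×10^-4 m·K/W
  R'_diatomaceous earth = ln(0.205/0.108)/(2πk) = 0.6409/(2π·0.0926) = 1.102 m·K/W
  R'_ceramic fibre blanket = ln(0.283/0.205)/(2πk) = 0.3224/(2π·0.0815) = 0.6297 m·K/W
ΣR = 3.550×10^-4 + 1.102 + 0.6297 = 1.732 m·K/W
Q' = ΔT/ΣR = (586 K − 297.4 K)/1.732 = 167 W/m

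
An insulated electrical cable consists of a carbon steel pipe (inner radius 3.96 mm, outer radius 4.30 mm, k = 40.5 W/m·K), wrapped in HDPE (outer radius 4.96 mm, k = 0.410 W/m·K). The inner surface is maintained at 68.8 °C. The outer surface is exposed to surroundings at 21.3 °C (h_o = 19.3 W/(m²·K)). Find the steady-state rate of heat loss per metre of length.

Treat each layer as a resistance in series:
  R'_carbon steel = ln(0.00430/0.00396)/(2πk) = 0.08237/(2π·40.5) = 3.237×10^-4 m·K/W
  R'_HDPE = ln(0.00496/0.00430)/(2πk) = 0.1428/(2π·0.410) = 0.05543 m·K/W
  R'_conv,out = 1/(2πr h) = 1/(2π·0.00496·19.3) = 1.663 m·K/W
ΣR = 3.237×10^-4 + 0.05543 + 1.663 = 1.719 m·K/W
Q' = ΔT/ΣR = (68.8 °C − 21.3 °C)/1.719 = 27.6 W/m

Q' = 27.6 W/m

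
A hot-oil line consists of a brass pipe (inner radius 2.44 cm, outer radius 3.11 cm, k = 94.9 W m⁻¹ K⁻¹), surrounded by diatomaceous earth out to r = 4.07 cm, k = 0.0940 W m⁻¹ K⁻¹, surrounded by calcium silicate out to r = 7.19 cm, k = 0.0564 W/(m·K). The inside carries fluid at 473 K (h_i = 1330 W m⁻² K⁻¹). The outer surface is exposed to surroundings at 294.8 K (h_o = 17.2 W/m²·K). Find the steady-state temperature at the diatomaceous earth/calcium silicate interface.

Resistance network (inner→outer):
  R'_conv,in = 1/(2πr h) = 1/(2π·0.0244·1330) = 0.004904 m·K/W
  R'_brass = ln(0.0311/0.0244)/(2πk) = 0.2426/(2π·94.9) = 4.069×10^-4 m·K/W
  R'_diatomaceous earth = ln(0.0407/0.0311)/(2πk) = 0.2690/(2π·0.0940) = 0.4555 m·K/W
  R'_calcium silicate = ln(0.0719/0.0407)/(2πk) = 0.5690/(2π·0.0564) = 1.606 m·K/W
  R'_conv,out = 1/(2πr h) = 1/(2π·0.0719·17.2) = 0.1287 m·K/W
ΣR = 0.004904 + 4.069×10^-4 + 0.4555 + 1.606 + 0.1287 = 2.196 m·K/W
Q' = ΔT/ΣR = (473 K − 294.8 K)/2.196 = 81.15 W/m
From the inner boundary to the diatomaceous earth/calcium silicate interface, ΣR_partial = 0.4608 m·K/W.
T_interface = T_in − Q'·ΣR_partial = 473 K − (81.15)(0.4608) = 436 K

T = 436 K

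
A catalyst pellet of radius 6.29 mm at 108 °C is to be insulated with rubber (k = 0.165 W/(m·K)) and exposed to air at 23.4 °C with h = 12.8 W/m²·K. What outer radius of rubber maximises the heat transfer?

r_cr = 2.58 cm

For a sphere, r_cr = 2k_ins/h = 2·0.165/12.8 = 0.0258 m = 2.58 cm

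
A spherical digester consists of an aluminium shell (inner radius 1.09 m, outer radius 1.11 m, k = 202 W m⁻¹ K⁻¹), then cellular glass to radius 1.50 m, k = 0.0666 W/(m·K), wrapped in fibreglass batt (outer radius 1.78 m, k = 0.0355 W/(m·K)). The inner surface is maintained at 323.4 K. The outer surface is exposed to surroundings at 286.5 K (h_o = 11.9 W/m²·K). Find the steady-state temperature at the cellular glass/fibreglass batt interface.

Series thermal resistances, inner to outer:
  R_aluminium = (1/1.09 − 1/1.11)/(4πk) = 0.01653/(4π·202) = 6.512×10^-6 K/W
  R_cellular glass = (1/1.11 − 1/1.50)/(4πk) = 0.2342/(4π·0.0666) = 0.2799 K/W
  R_fibreglass batt = (1/1.50 − 1/1.78)/(4πk) = 0.1049/(4π·0.0355) = 0.2351 K/W
  R_conv,out = 1/(4πr²h) = 1/(4π·1.78²·11.9) = 0.002111 K/W
ΣR = 6.512×10^-6 + 0.2799 + 0.2351 + 0.002111 = 0.5171 K/W
Q = ΔT/ΣR = (323.4 K − 286.5 K)/0.5171 = 71.36 W
From the inner boundary to the cellular glass/fibreglass batt interface, ΣR_partial = 0.2799 K/W.
T_interface = T_in − Q·ΣR_partial = 323.4 K − (71.36)(0.2799) = 303.4 K

T = 303.4 K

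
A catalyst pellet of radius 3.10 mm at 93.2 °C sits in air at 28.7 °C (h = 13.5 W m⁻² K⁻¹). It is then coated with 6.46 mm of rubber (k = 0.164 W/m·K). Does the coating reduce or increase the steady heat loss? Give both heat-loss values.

Critical radius for a sphere: r_cr = 2k/h = 0.0243 m = 2.43 cm.
Outer radius after coating: r₂ = 0.00310 + 0.00646 = 0.00956 m.
Since r₁ < r_cr and r₂ ≤ r_cr, the coating moves toward the maximum at r_cr — heat loss rises.
Bare: R = 1/(4πr₁²h) = 613.4 K/W; Q = 64.5/613.4 = 0.105 W.
Coated: R = R_cond + R_conv = 170.3 K/W; Q = 64.5/170.3 = 0.379 W.

increases: 0.105 → 0.379 W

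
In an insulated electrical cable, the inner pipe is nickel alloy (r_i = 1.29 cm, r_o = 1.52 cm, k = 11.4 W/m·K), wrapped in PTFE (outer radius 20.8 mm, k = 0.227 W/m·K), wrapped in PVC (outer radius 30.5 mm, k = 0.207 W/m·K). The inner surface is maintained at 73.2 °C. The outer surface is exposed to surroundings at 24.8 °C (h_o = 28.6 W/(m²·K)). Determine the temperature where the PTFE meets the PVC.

T = 57.8 °C

Series thermal resistances, inner to outer:
  R'_nickel alloy = ln(0.0152/0.0129)/(2πk) = 0.1641/(2π·11.4) = 0.002291 m·K/W
  R'_PTFE = ln(0.0208/0.0152)/(2πk) = 0.3137/(2π·0.227) = 0.2199 m·K/W
  R'_PVC = ln(0.0305/0.0208)/(2πk) = 0.3828/(2π·0.207) = 0.2943 m·K/W
  R'_conv,out = 1/(2πr h) = 1/(2π·0.0305·28.6) = 0.1825 m·K/W
ΣR = 0.002291 + 0.2199 + 0.2943 + 0.1825 = 0.6990 m·K/W
Q' = ΔT/ΣR = (73.2 °C − 24.8 °C)/0.6990 = 69.24 W/m
From the inner boundary to the PTFE/PVC interface, ΣR_partial = 0.2222 m·K/W.
T_interface = T_in − Q'·ΣR_partial = 73.2 °C − (69.24)(0.2222) = 57.8 °C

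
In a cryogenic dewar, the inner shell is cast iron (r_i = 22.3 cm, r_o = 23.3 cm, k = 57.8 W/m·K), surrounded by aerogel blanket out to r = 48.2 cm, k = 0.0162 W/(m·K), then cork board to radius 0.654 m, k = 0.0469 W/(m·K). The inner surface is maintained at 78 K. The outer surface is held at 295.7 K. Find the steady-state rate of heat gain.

Q = 18.4 W

Series thermal resistances, inner to outer:
  R_cast iron = (1/0.223 − 1/0.233)/(4πk) = 0.1925/(4π·57.8) = 2.650×10^-4 K/W
  R_aerogel blanket = (1/0.233 − 1/0.482)/(4πk) = 2.217/(4π·0.0162) = 10.89 K/W
  R_cork board = (1/0.482 − 1/0.654)/(4πk) = 0.5456/(4π·0.0469) = 0.9258 K/W
ΣR = 2.650×10^-4 + 10.89 + 0.9258 = 11.82 K/W
Q = ΔT/ΣR = (78 K − 295.7 K)/11.82 = -18.4 W
(Negative Q ⇒ heat flows inward; heat gain = 18.4 W.)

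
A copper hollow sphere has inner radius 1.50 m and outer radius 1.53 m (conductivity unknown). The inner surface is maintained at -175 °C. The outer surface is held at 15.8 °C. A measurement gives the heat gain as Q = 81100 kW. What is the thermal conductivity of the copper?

ΣR = ΔT/Q = |-175 − 15.8|/8.11×10^7 = 2.353×10^-6 K/W
(1/r₁−1/r₂)/(4πk) = 2.353×10^-6 ⇒ k = 0.01307/(4π·2.353×10^-6) = 442 W/m·K

k = 442 W/m·K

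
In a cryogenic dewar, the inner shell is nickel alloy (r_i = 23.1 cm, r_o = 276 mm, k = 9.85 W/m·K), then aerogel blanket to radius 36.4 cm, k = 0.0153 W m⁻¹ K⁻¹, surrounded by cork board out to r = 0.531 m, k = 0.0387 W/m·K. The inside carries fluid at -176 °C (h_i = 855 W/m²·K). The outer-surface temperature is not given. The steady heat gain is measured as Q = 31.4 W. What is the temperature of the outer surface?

Series resistances:
  R_conv,in = 1/(4πr²h) = 1/(4π·0.231²·855) = 0.001744 K/W
  R_nickel alloy = (1/0.231 − 1/0.276)/(4πk) = 0.7058/(4π·9.85) = 0.005702 K/W
  R_aerogel blanket = (1/0.276 − 1/0.364)/(4πk) = 0.8759/(4π·0.0153) = 4.556 K/W
  R_cork board = (1/0.364 − 1/0.531)/(4πk) = 0.8640/(4π·0.0387) = 1.777 K/W
ΣR = 6.340 K/W
ΔT = Q·ΣR = 31.4 × 6.340 = 199.1 K
Heat flows inward, so T_out = T_in + ΔT = -176 + 199.1 = 23.1 °C

T_out = 23.1 °C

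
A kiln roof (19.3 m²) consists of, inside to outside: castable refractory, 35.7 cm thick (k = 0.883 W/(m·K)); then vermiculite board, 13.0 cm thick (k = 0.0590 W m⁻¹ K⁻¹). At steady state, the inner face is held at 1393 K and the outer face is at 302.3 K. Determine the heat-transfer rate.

Series thermal resistances, inner to outer:
  R_castable refractory = L/(kA) = 0.357/(0.883·19.3) = 0.02095 K/W
  R_vermiculite board = L/(kA) = 0.130/(0.0590·19.3) = 0.1142 K/W
ΣR = 0.02095 + 0.1142 = 0.1351 K/W
Q = ΔT/ΣR = (1393 K − 302.3 K)/0.1351 = 8070 W

Q = 8.07 kW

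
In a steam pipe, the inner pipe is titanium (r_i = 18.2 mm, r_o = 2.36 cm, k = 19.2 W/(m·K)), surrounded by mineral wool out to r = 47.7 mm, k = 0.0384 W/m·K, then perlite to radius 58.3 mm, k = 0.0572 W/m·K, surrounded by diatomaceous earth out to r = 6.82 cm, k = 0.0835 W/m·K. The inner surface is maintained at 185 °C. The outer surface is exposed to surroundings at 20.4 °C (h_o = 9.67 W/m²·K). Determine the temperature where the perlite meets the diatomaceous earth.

T = 42.5 °C

Series thermal resistances, inner to outer:
  R'_titanium = ln(0.0236/0.0182)/(2πk) = 0.2598/(2π·19.2) = 0.002154 m·K/W
  R'_mineral wool = ln(0.0477/0.0236)/(2πk) = 0.7037/(2π·0.0384) = 2.917 m·K/W
  R'_perlite = ln(0.0583/0.0477)/(2πk) = 0.2007/(2π·0.0572) = 0.5584 m·K/W
  R'_diatomaceous earth = ln(0.0682/0.0583)/(2πk) = 0.1568/(2π·0.0835) = 0.2989 m·K/W
  R'_conv,out = 1/(2πr h) = 1/(2π·0.0682·9.67) = 0.2413 m·K/W
ΣR = 0.002154 + 2.917 + 0.5584 + 0.2989 + 0.2413 = 4.018 m·K/W
Q' = ΔT/ΣR = (185 °C − 20.4 °C)/4.018 = 40.97 W/m
From the inner boundary to the perlite/diatomaceous earth interface, ΣR_partial = 3.478 m·K/W.
T_interface = T_in − Q'·ΣR_partial = 185 °C − (40.97)(3.478) = 42.5 °C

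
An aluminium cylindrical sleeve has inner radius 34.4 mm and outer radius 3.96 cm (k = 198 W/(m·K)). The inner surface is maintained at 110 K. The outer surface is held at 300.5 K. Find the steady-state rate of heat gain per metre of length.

Q' = 1680 kW/m

Q' = 2πk·ΔT/ln(r₂/r₁) = 2π × 198 × 190.5 / ln(0.0396/0.0344) = 1.68×10^6 W/m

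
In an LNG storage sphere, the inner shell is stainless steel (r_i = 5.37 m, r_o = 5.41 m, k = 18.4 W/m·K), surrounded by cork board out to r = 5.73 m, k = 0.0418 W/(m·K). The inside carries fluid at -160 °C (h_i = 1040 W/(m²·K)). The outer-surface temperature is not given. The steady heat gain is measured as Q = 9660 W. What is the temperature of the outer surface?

T_out = 29.9 °C

Series resistances:
  R_conv,in = 1/(4πr²h) = 1/(4π·5.37²·1040) = 2.653×10^-6 K/W
  R_stainless steel = (1/5.37 − 1/5.41)/(4πk) = 0.001377/(4π·18.4) = 5.955×10^-6 K/W
  R_cork board = (1/5.41 − 1/5.73)/(4πk) = 0.01032/(4π·0.0418) = 0.01965 K/W
ΣR = 0.01966 K/W
ΔT = Q·ΣR = 9660 × 0.01966 = 189.9 K
Heat flows inward, so T_out = T_in + ΔT = -160 + 189.9 = 29.9 °C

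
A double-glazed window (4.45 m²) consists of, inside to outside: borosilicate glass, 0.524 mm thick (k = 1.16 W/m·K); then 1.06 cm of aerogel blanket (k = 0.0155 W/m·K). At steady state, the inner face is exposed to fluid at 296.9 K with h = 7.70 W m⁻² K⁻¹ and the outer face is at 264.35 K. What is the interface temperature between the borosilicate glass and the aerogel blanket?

Series thermal resistances, inner to outer:
  R_conv,in = 1/(hA) = 1/(7.70·4.45) = 0.02918 K/W
  R_borosilicate glass = L/(kA) = 5.24×10^-4/(1.16·4.45) = 1.015×10^-4 K/W
  R_aerogel blanket = L/(kA) = 0.0106/(0.0155·4.45) = 0.1537 K/W
ΣR = 0.02918 + 1.015×10^-4 + 0.1537 = 0.1830 K/W
Q = ΔT/ΣR = (296.9 K − 264.35 K)/0.1830 = 177.9 W
From the inner boundary to the borosilicate glass/aerogel blanket interface, ΣR_partial = 0.02928 K/W.
T_interface = T_in − Q·ΣR_partial = 296.9 K − (177.9)(0.02928) = 291.7 K

T = 291.7 K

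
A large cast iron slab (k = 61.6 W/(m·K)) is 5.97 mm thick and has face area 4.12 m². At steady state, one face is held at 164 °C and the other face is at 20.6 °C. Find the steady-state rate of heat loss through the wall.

Q = 6.10×10^6 W

Q = kA·ΔT/L = 61.6 × 4.12 × |164 °C − 20.6 °C| / 0.00597 = 6.10×10^6 W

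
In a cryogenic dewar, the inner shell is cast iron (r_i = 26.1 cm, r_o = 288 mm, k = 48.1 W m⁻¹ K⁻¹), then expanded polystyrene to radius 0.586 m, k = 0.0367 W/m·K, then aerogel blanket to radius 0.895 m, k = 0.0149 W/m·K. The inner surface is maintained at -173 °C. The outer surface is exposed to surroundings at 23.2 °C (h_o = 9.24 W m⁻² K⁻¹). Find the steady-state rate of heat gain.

Series thermal resistances, inner to outer:
  R_cast iron = (1/0.261 − 1/0.288)/(4πk) = 0.3592/(4π·48.1) = 5.943×10^-4 K/W
  R_expanded polystyrene = (1/0.288 − 1/0.586)/(4πk) = 1.766/(4π·0.0367) = 3.829 K/W
  R_aerogel blanket = (1/0.586 − 1/0.895)/(4πk) = 0.5892/(4π·0.0149) = 3.147 K/W
  R_conv,out = 1/(4πr²h) = 1/(4π·0.895²·9.24) = 0.01075 K/W
ΣR = 5.943×10^-4 + 3.829 + 3.147 + 0.01075 = 6.987 K/W
Q = ΔT/ΣR = (-173 °C − 23.2 °C)/6.987 = -28.1 W
(Negative Q ⇒ heat flows inward; heat gain = 28.1 W.)

Q = 28.1 W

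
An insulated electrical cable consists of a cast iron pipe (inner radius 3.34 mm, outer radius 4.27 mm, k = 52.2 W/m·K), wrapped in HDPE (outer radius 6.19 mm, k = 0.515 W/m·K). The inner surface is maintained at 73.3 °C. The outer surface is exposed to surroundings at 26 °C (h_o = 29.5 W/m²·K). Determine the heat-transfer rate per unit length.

Series thermal resistances, inner to outer:
  R'_cast iron = ln(0.00427/0.00334)/(2πk) = 0.2456/(2π·52.2) = 7.490×10^-4 m·K/W
  R'_HDPE = ln(0.00619/0.00427)/(2πk) = 0.3713/(2π·0.515) = 0.1148 m·K/W
  R'_conv,out = 1/(2πr h) = 1/(2π·0.00619·29.5) = 0.8716 m·K/W
ΣR = 7.490×10^-4 + 0.1148 + 0.8716 = 0.9871 m·K/W
Q' = ΔT/ΣR = (73.3 °C − 26 °C)/0.9871 = 47.9 W/m

Q' = 47.9 W/m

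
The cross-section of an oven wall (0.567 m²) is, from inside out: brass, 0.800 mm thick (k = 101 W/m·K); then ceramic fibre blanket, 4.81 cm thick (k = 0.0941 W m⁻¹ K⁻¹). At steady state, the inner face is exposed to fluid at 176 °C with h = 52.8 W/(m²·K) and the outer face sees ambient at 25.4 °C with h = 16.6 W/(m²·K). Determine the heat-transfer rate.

Q = 145 W

Treat each layer as a resistance in series:
  R_conv,in = 1/(hA) = 1/(52.8·0.567) = 0.03340 K/W
  R_brass = L/(kA) = 8.00×10^-4/(101·0.567) = 1.397×10^-5 K/W
  R_ceramic fibre blanket = L/(kA) = 0.0481/(0.0941·0.567) = 0.9015 K/W
  R_conv,out = 1/(hA) = 1/(16.6·0.567) = 0.1062 K/W
ΣR = 0.03340 + 1.397×10^-5 + 0.9015 + 0.1062 = 1.041 K/W
Q = ΔT/ΣR = (176 °C − 25.4 °C)/1.041 = 145 W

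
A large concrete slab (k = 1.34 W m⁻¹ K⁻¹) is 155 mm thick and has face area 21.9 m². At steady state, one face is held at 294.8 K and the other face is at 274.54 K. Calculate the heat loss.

Q = kA·ΔT/L = 1.34 × 21.9 × |294.8 K − 274.54 K| / 0.155 = 3840 W

Q = 3.84 kW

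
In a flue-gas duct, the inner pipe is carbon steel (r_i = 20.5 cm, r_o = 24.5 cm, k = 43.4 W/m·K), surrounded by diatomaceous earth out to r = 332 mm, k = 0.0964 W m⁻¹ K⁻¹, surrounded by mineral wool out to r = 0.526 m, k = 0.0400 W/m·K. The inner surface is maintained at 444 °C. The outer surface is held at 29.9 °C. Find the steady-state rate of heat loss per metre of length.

Resistance network (inner→outer):
  R'_carbon steel = ln(0.245/0.205)/(2πk) = 0.1782/(2π·43.4) = 6.537×10^-4 m·K/W
  R'_diatomaceous earth = ln(0.332/0.245)/(2πk) = 0.3039/(2π·0.0964) = 0.5017 m·K/W
  R'_mineral wool = ln(0.526/0.332)/(2πk) = 0.4602/(2π·0.0400) = 1.831 m·K/W
ΣR = 6.537×10^-4 + 0.5017 + 1.831 = 2.333 m·K/W
Q' = ΔT/ΣR = (444 °C − 29.9 °C)/2.333 = 177 W/m

Q' = 177 W/m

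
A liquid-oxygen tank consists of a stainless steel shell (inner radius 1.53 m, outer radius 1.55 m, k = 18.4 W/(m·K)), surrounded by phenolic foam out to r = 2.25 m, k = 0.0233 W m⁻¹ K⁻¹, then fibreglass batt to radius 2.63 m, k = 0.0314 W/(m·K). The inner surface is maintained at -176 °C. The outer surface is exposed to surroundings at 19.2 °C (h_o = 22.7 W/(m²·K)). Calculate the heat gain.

Q = 230 W

Treat each layer as a resistance in series:
  R_stainless steel = (1/1.53 − 1/1.55)/(4πk) = 0.008433/(4π·18.4) = 3.647×10^-5 K/W
  R_phenolic foam = (1/1.55 − 1/2.25)/(4πk) = 0.2007/(4π·0.0233) = 0.6855 K/W
  R_fibreglass batt = (1/2.25 − 1/2.63)/(4πk) = 0.06422/(4π·0.0314) = 0.1627 K/W
  R_conv,out = 1/(4πr²h) = 1/(4π·2.63²·22.7) = 5.068×10^-4 K/W
ΣR = 3.647×10^-5 + 0.6855 + 0.1627 + 5.068×10^-4 = 0.8487 K/W
Q = ΔT/ΣR = (-176 °C − 19.2 °C)/0.8487 = -230 W
(Negative Q ⇒ heat flows inward; heat gain = 230 W.)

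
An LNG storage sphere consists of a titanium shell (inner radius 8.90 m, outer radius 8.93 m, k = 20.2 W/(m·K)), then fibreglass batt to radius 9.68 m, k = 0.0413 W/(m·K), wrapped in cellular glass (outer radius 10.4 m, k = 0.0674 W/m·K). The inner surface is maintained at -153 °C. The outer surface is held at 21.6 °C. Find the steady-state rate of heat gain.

Q = 6.94 kW

Resistance network (inner→outer):
  R_titanium = (1/8.90 − 1/8.93)/(4πk) = 3.775×10^-4/(4π·20.2) = 1.487×10^-6 K/W
  R_fibreglass batt = (1/8.93 − 1/9.68)/(4πk) = 0.008676/(4π·0.0413) = 0.01672 K/W
  R_cellular glass = (1/9.68 − 1/10.4)/(4πk) = 0.007152/(4π·0.0674) = 0.008444 K/W
ΣR = 1.487×10^-6 + 0.01672 + 0.008444 = 0.02517 K/W
Q = ΔT/ΣR = (-153 °C − 21.6 °C)/0.02517 = -6940 W
(Negative Q ⇒ heat flows inward; heat gain = 6940 W.)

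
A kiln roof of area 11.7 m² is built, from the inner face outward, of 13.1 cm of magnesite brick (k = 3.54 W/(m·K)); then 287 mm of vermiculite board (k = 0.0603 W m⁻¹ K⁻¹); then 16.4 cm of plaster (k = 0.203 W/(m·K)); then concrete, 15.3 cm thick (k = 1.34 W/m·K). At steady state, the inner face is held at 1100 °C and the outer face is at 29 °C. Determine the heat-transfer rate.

Treat each layer as a resistance in series:
  R_magnesite brick = L/(kA) = 0.131/(3.54·11.7) = 0.003163 K/W
  R_vermiculite board = L/(kA) = 0.287/(0.0603·11.7) = 0.4068 K/W
  R_plaster = L/(kA) = 0.164/(0.203·11.7) = 0.06905 K/W
  R_concrete = L/(kA) = 0.153/(1.34·11.7) = 0.009759 K/W
ΣR = 0.003163 + 0.4068 + 0.06905 + 0.009759 = 0.4888 K/W
Q = ΔT/ΣR = (1100 °C − 29 °C)/0.4888 = 2190 W

Q = 2.19 kW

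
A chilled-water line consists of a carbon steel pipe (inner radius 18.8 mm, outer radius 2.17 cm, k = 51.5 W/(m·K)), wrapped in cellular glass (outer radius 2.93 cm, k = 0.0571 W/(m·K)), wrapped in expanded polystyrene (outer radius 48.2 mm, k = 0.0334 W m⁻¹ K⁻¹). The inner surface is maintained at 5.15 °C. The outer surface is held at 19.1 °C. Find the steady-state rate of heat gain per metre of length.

Resistance network (inner→outer):
  R'_carbon steel = ln(0.0217/0.0188)/(2πk) = 0.1435/(2π·51.5) = 4.433×10^-4 m·K/W
  R'_cellular glass = ln(0.0293/0.0217)/(2πk) = 0.3003/(2π·0.0571) = 0.8370 m·K/W
  R'_expanded polystyrene = ln(0.0482/0.0293)/(2πk) = 0.4978/(2π·0.0334) = 2.372 m·K/W
ΣR = 4.433×10^-4 + 0.8370 + 2.372 = 3.209 m·K/W
Q' = ΔT/ΣR = (5.15 °C − 19.1 °C)/3.209 = -4.35 W/m
(Negative Q' ⇒ heat flows inward; heat gain = 4.35 W/m.)

Q' = 4.35 W/m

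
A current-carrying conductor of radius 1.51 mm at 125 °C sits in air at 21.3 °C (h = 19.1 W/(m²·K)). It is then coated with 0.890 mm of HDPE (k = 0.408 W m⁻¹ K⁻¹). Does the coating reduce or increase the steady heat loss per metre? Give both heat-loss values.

Critical radius for a cylinder: r_cr = k/h = 0.0214 m = 2.14 cm.
Outer radius after coating: r₂ = 0.00151 + 8.90×10^-4 = 0.002400 m.
Since r₁ < r_cr and r₂ ≤ r_cr, the coating moves toward the maximum at r_cr — heat loss rises.
Bare: R = 1/(2πr₁h) = 5.518 m·K/W; Q = 103.7/5.518 = 18.8 W/m.
Coated: R = R_cond + R_conv = 3.653 m·K/W; Q = 103.7/3.653 = 28.4 W/m.

increases: 18.8 → 28.4 W/m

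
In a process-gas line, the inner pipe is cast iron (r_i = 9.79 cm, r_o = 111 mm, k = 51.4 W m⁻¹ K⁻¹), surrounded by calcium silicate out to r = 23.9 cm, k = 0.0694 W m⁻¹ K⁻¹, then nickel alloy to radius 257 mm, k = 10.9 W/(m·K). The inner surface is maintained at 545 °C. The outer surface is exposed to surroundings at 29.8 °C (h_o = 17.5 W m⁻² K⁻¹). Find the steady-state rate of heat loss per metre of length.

Q' = 287 W/m

Resistance network (inner→outer):
  R'_cast iron = ln(0.111/0.0979)/(2πk) = 0.1256/(2π·51.4) = 3.889×10^-4 m·K/W
  R'_calcium silicate = ln(0.239/0.111)/(2πk) = 0.7669/(2π·0.0694) = 1.759 m·K/W
  R'_nickel alloy = ln(0.257/0.239)/(2πk) = 0.07261/(2π·10.9) = 0.001060 m·K/W
  R'_conv,out = 1/(2πr h) = 1/(2π·0.257·17.5) = 0.03539 m·K/W
ΣR = 3.889×10^-4 + 1.759 + 0.001060 + 0.03539 = 1.796 m·K/W
Q' = ΔT/ΣR = (545 °C − 29.8 °C)/1.796 = 287 W/m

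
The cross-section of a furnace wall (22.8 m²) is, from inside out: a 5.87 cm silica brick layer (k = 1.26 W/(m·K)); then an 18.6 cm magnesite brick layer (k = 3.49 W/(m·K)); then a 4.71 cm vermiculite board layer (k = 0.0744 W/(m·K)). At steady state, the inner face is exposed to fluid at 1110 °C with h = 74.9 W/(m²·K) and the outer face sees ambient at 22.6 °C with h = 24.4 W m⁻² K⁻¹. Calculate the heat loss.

Q = 31.5 kW

Resistance network (inner→outer):
  R_conv,in = 1/(hA) = 1/(74.9·22.8) = 5.856×10^-4 K/W
  R_silica brick = L/(kA) = 0.0587/(1.26·22.8) = 0.002043 K/W
  R_magnesite brick = L/(kA) = 0.186/(3.49·22.8) = 0.002338 K/W
  R_vermiculite board = L/(kA) = 0.0471/(0.0744·22.8) = 0.02777 K/W
  R_conv,out = 1/(hA) = 1/(24.4·22.8) = 0.001798 K/W
ΣR = 5.856×10^-4 + 0.002043 + 0.002338 + 0.02777 + 0.001798 = 0.03453 K/W
Q = ΔT/ΣR = (1110 °C − 22.6 °C)/0.03453 = 31500 W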